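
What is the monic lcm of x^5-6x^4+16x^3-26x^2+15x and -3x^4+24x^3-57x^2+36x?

Repeated division with remainder:
  x^5-6x^4+16x^3-26x^2+15x = (-(1/3)x-2/3)(-3x^4+24x^3-57x^2+36x) + (13x^3-52x^2+39x)
  -3x^4+24x^3-57x^2+36x = (-(3/13)x+12/13)(13x^3-52x^2+39x) + (0)
Last nonzero remainder: 13x^3-52x^2+39x. Dividing through by 13 gives the monic gcd x^3-4x^2+3x.
Then lcm(f, g) = f·g / gcd(f, g); expanding and making the result monic gives the answer.

x^6-10x^5+40x^4-90x^3+119x^2-60x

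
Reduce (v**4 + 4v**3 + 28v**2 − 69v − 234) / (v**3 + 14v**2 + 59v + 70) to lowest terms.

(v**3 + 2v**2 + 24v − 117)/(v**2 + 12v + 35)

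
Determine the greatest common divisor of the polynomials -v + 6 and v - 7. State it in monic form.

1

By polynomial division,
  -v + 6 = (-1)(v - 7) + (-1)
  v - 7 = (-v + 7)(-1) + (0)
The last nonzero remainder is the constant -1, so the polynomials are coprime and gcd = 1.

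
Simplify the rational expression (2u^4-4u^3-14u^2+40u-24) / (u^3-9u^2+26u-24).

(2u^3-14u+12)/(u^2-7u+12)

Repeated division with remainder:
  2u^4-4u^3-14u^2+40u-24 = (2u+14)(u^3-9u^2+26u-24) + (60u^2-276u+312)
  u^3-9u^2+26u-24 = ((1/60)u-11/150)(60u^2-276u+312) + ((14/25)u-28/25)
  60u^2-276u+312 = ((750/7)u-1950/7)((14/25)u-28/25) + (0)
Last nonzero remainder: (14/25)u-28/25. Dividing through by 14/25 gives the monic gcd u-2.
Cancel u-2 from numerator and denominator to get the reduced form.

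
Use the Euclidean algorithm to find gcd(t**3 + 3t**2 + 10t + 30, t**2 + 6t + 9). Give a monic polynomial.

t + 3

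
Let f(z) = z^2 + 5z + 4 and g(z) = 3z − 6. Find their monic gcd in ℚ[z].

1

Apply the Euclidean algorithm:
  z^2 + 5z + 4 = ((1/3)z + 7/3)(3z − 6) + (18)
  3z − 6 = ((1/6)z − 1/3)(18) + (0)
The last nonzero remainder is the constant 18, so the polynomials are coprime and gcd = 1.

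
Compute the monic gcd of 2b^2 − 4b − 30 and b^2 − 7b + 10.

b − 5

By polynomial division,
  2b^2 − 4b − 30 = (2)(b^2 − 7b + 10) + (10b − 50)
  b^2 − 7b + 10 = ((1/10)b − 1/5)(10b − 50) + (0)
Last nonzero remainder: 10b − 50. Dividing through by 10 gives the monic gcd b − 5.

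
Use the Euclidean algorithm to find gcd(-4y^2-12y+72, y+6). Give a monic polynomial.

By polynomial division,
  -4y^2-12y+72 = (-4y+12)(y+6) + (0)
The last nonzero remainder y+6 is already monic.

y+6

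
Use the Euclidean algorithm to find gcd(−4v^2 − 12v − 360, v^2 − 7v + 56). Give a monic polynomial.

1

Euclidean algorithm in ℚ[v]:
  −4v^2 − 12v − 360 = (−4)(v^2 − 7v + 56) + (−40v − 136)
  v^2 − 7v + 56 = (−(1/40)v + 13/50)(−40v − 136) + (2284/25)
  −40v − 136 = (−(250/571)v − 850/571)(2284/25) + (0)
The last nonzero remainder is the constant 2284/25, so the polynomials are coprime and gcd = 1.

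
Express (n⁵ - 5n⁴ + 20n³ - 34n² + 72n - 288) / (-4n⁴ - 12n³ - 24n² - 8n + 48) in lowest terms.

(-n³ + 7n² - 28n + 48)/(4n² + 4n - 8)

Repeated division with remainder:
  n⁵ - 5n⁴ + 20n³ - 34n² + 72n - 288 = (-(1/4)n + 2)(-4n⁴ - 12n³ - 24n² - 8n + 48) + (38n³ + 12n² + 100n - 384)
  -4n⁴ - 12n³ - 24n² - 8n + 48 = (-(2/19)n - 102/361)(38n³ + 12n² + 100n - 384) + (-(3640/361)n² - (7280/361)n - 21840/361)
  38n³ + 12n² + 100n - 384 = (-(6859/1820)n + 2888/455)(-(3640/361)n² - (7280/361)n - 21840/361) + (0)
Last nonzero remainder: -(3640/361)n² - (7280/361)n - 21840/361. Dividing through by -3640/361 gives the monic gcd n² + 2n + 6.
Cancel n² + 2n + 6 from numerator and denominator to get the reduced form.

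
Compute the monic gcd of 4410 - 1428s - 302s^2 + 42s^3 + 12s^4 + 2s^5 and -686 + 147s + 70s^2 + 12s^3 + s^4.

49 + 7s + s^2

By polynomial division,
  2s^5 + 12s^4 + 42s^3 - 302s^2 - 1428s + 4410 = (2s - 12)(s^4 + 12s^3 + 70s^2 + 147s - 686) + (46s^3 + 244s^2 + 1708s - 3822)
  s^4 + 12s^3 + 70s^2 + 147s - 686 = ((1/46)s + 77/529)(46s^3 + 244s^2 + 1708s - 3822) + (-(1400/529)s^2 - (9800/529)s - 68600/529)
  46s^3 + 244s^2 + 1708s - 3822 = (-(12167/700)s + 20631/700)(-(1400/529)s^2 - (9800/529)s - 68600/529) + (0)
Last nonzero remainder: -(1400/529)s^2 - (9800/529)s - 68600/529. Dividing through by -1400/529 gives the monic gcd s^2 + 7s + 49.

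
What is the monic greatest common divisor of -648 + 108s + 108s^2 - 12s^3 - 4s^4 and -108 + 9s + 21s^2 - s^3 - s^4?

Apply the Euclidean algorithm:
  -4s^4 - 12s^3 + 108s^2 + 108s - 648 = (4)(-s^4 - s^3 + 21s^2 + 9s - 108) + (-8s^3 + 24s^2 + 72s - 216)
  -s^4 - s^3 + 21s^2 + 9s - 108 = ((1/8)s + 1/2)(-8s^3 + 24s^2 + 72s - 216) + (0)
Last nonzero remainder: -8s^3 + 24s^2 + 72s - 216. Dividing through by -8 gives the monic gcd s^3 - 3s^2 - 9s + 27.

27 - 9s - 3s^2 + s^3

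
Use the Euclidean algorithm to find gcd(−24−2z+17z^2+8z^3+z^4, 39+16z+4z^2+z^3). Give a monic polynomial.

3+z

Repeated division with remainder:
  z^4+8z^3+17z^2−2z−24 = (z+4)(z^3+4z^2+16z+39) + (−15z^2−105z−180)
  z^3+4z^2+16z+39 = (−(1/15)z+1/5)(−15z^2−105z−180) + (25z+75)
  −15z^2−105z−180 = (−(3/5)z−12/5)(25z+75) + (0)
Last nonzero remainder: 25z+75. Dividing through by 25 gives the monic gcd z+3.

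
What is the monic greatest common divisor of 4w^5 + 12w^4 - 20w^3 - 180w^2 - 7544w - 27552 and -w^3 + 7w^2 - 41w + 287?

w^3 - 7w^2 + 41w - 287

By polynomial division,
  4w^5 + 12w^4 - 20w^3 - 180w^2 - 7544w - 27552 = (-4w^2 - 40w - 96)(-w^3 + 7w^2 - 41w + 287) + (0)
Last nonzero remainder: -w^3 + 7w^2 - 41w + 287. Dividing through by -1 gives the monic gcd w^3 - 7w^2 + 41w - 287.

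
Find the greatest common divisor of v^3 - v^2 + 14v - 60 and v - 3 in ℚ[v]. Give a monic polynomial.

Repeated division with remainder:
  v^3 - v^2 + 14v - 60 = (v^2 + 2v + 20)(v - 3) + (0)
The last nonzero remainder v - 3 is already monic.

v - 3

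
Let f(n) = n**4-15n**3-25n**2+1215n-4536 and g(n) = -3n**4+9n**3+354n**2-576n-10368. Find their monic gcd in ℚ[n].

n**2-17n+72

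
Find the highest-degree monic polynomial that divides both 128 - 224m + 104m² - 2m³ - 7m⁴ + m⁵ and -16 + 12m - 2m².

8 - 6m + m²

Repeated division with remainder:
  m⁵ - 7m⁴ - 2m³ + 104m² - 224m + 128 = (-(1/2)m³ + (1/2)m² + 8m - 8)(-2m² + 12m - 16) + (0)
Last nonzero remainder: -2m² + 12m - 16. Dividing through by -2 gives the monic gcd m² - 6m + 8.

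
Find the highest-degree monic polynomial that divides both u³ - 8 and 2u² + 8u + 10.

1

Apply the Euclidean algorithm:
  u³ - 8 = ((1/2)u - 2)(2u² + 8u + 10) + (11u + 12)
  2u² + 8u + 10 = ((2/11)u + 64/121)(11u + 12) + (442/121)
  11u + 12 = ((1331/442)u + 726/221)(442/121) + (0)
The last nonzero remainder is the constant 442/121, so the polynomials are coprime and gcd = 1.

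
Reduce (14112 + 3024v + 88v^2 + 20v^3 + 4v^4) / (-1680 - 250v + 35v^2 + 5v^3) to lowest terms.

(2352 + 112v - 4v^2 + 4v^3)/(-280 + 5v + 5v^2)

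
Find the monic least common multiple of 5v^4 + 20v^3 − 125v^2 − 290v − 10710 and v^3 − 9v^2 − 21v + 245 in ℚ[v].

v^6 + 2v^5 − 68v^4 − 148v^3 − 1151v^2 + 6314v + 74970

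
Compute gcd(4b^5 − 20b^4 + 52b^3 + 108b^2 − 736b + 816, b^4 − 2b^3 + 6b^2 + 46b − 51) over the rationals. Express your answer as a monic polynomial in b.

By polynomial division,
  4b^5 − 20b^4 + 52b^3 + 108b^2 − 736b + 816 = (4b − 12)(b^4 − 2b^3 + 6b^2 + 46b − 51) + (4b^3 − 4b^2 + 20b + 204)
  b^4 − 2b^3 + 6b^2 + 46b − 51 = ((1/4)b − 1/4)(4b^3 − 4b^2 + 20b + 204) + (0)
Last nonzero remainder: 4b^3 − 4b^2 + 20b + 204. Dividing through by 4 gives the monic gcd b^3 − b^2 + 5b + 51.

b^3 − b^2 + 5b + 51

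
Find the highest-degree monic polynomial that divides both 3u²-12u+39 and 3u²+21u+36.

1

Euclidean algorithm in ℚ[u]:
  3u²-12u+39 = (3u²+21u+36) + (-33u+3)
  3u²+21u+36 = (-(1/11)u-78/121)(-33u+3) + (4590/121)
  -33u+3 = (-(1331/1530)u+121/1530)(4590/121) + (0)
The last nonzero remainder is the constant 4590/121, so the polynomials are coprime and gcd = 1.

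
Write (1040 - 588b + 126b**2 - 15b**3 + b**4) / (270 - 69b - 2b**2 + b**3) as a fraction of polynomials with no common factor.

Repeated division with remainder:
  b**4 - 15b**3 + 126b**2 - 588b + 1040 = (b - 13)(b**3 - 2b**2 - 69b + 270) + (169b**2 - 1755b + 4550)
  b**3 - 2b**2 - 69b + 270 = ((1/169)b + 109/2197)(169b**2 - 1755b + 4550) + (-(1496/169)b + 7480/169)
  169b**2 - 1755b + 4550 = (-(28561/1496)b + 76895/748)(-(1496/169)b + 7480/169) + (0)
Last nonzero remainder: -(1496/169)b + 7480/169. Dividing through by -1496/169 gives the monic gcd b - 5.
Cancel b - 5 from numerator and denominator to get the reduced form.

(-208 + 76b - 10b**2 + b**3)/(-54 + 3b + b**2)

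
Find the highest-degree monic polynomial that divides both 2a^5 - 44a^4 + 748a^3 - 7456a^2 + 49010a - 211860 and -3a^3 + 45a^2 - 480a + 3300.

a^2 - 5a + 110

By polynomial division,
  2a^5 - 44a^4 + 748a^3 - 7456a^2 + 49010a - 211860 = (-(2/3)a^2 + (14/3)a - 218/3)(-3a^3 + 45a^2 - 480a + 3300) + (254a^2 - 1270a + 27940)
  -3a^3 + 45a^2 - 480a + 3300 = (-(3/254)a + 15/127)(254a^2 - 1270a + 27940) + (0)
Last nonzero remainder: 254a^2 - 1270a + 27940. Dividing through by 254 gives the monic gcd a^2 - 5a + 110.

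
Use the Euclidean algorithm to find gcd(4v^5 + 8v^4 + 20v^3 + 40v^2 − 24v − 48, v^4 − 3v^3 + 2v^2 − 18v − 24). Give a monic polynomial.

v^3 + v^2 + 6v + 6

Repeated division with remainder:
  4v^5 + 8v^4 + 20v^3 + 40v^2 − 24v − 48 = (4v + 20)(v^4 − 3v^3 + 2v^2 − 18v − 24) + (72v^3 + 72v^2 + 432v + 432)
  v^4 − 3v^3 + 2v^2 − 18v − 24 = ((1/72)v − 1/18)(72v^3 + 72v^2 + 432v + 432) + (0)
Last nonzero remainder: 72v^3 + 72v^2 + 432v + 432. Dividing through by 72 gives the monic gcd v^3 + v^2 + 6v + 6.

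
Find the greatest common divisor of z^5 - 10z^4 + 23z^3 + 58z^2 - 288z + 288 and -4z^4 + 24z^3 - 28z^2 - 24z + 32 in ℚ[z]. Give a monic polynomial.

z^2 - 6z + 8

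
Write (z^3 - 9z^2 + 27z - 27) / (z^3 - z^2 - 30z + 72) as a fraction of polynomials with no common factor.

(z^2 - 6z + 9)/(z^2 + 2z - 24)

Repeated division with remainder:
  z^3 - 9z^2 + 27z - 27 = (z^3 - z^2 - 30z + 72) + (-8z^2 + 57z - 99)
  z^3 - z^2 - 30z + 72 = (-(1/8)z - 49/64)(-8z^2 + 57z - 99) + ((81/64)z - 243/64)
  -8z^2 + 57z - 99 = (-(512/81)z + 704/27)((81/64)z - 243/64) + (0)
Last nonzero remainder: (81/64)z - 243/64. Dividing through by 81/64 gives the monic gcd z - 3.
Cancel z - 3 from numerator and denominator to get the reduced form.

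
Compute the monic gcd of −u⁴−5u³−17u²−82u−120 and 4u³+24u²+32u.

Euclidean algorithm in ℚ[u]:
  −u⁴−5u³−17u²−82u−120 = (−(1/4)u+1/4)(4u³+24u²+32u) + (−15u²−90u−120)
  4u³+24u²+32u = (−(4/15)u)(−15u²−90u−120) + (0)
Last nonzero remainder: −15u²−90u−120. Dividing through by −15 gives the monic gcd u²+6u+8.

u²+6u+8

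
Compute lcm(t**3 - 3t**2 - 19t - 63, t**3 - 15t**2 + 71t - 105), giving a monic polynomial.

Euclidean algorithm in ℚ[t]:
  t**3 - 3t**2 - 19t - 63 = (t**3 - 15t**2 + 71t - 105) + (12t**2 - 90t + 42)
  t**3 - 15t**2 + 71t - 105 = ((1/12)t - 5/8)(12t**2 - 90t + 42) + ((45/4)t - 315/4)
  12t**2 - 90t + 42 = ((16/15)t - 8/15)((45/4)t - 315/4) + (0)
Last nonzero remainder: (45/4)t - 315/4. Dividing through by 45/4 gives the monic gcd t - 7.
Then lcm(f, g) = f·g / gcd(f, g); expanding and making the result monic gives the answer.

t**5 - 11t**4 + 20t**3 + 44t**2 + 219t - 945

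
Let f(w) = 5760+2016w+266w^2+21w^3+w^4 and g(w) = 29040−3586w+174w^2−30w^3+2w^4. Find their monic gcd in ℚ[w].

By polynomial division,
  w^4+21w^3+266w^2+2016w+5760 = (1/2)(2w^4−30w^3+174w^2−3586w+29040) + (36w^3+179w^2+3809w−8760)
  2w^4−30w^3+174w^2−3586w+29040 = ((1/18)w−719/648)(36w^3+179w^2+3809w−8760) + ((104329/648)w^2+(730303/648)w+521645/27)
  36w^3+179w^2+3809w−8760 = ((23328/104329)w−47304/104329)((104329/648)w^2+(730303/648)w+521645/27) + (0)
Last nonzero remainder: (104329/648)w^2+(730303/648)w+521645/27. Dividing through by 104329/648 gives the monic gcd w^2+7w+120.

120+7w+w^2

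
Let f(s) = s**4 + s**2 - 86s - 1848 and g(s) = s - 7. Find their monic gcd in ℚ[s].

s - 7

Euclidean algorithm in ℚ[s]:
  s**4 + s**2 - 86s - 1848 = (s**3 + 7s**2 + 50s + 264)(s - 7) + (0)
The last nonzero remainder s - 7 is already monic.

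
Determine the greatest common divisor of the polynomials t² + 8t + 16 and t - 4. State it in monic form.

1

Repeated division with remainder:
  t² + 8t + 16 = (t + 12)(t - 4) + (64)
  t - 4 = ((1/64)t - 1/16)(64) + (0)
The last nonzero remainder is the constant 64, so the polynomials are coprime and gcd = 1.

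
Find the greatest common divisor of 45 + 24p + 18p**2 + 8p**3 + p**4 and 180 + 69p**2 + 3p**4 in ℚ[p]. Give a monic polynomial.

Repeated division with remainder:
  p**4 + 8p**3 + 18p**2 + 24p + 45 = (1/3)(3p**4 + 69p**2 + 180) + (8p**3 - 5p**2 + 24p - 15)
  3p**4 + 69p**2 + 180 = ((3/8)p + 15/64)(8p**3 - 5p**2 + 24p - 15) + ((3915/64)p**2 + 11745/64)
  8p**3 - 5p**2 + 24p - 15 = ((512/3915)p - 64/783)((3915/64)p**2 + 11745/64) + (0)
Last nonzero remainder: (3915/64)p**2 + 11745/64. Dividing through by 3915/64 gives the monic gcd p**2 + 3.

3 + p**2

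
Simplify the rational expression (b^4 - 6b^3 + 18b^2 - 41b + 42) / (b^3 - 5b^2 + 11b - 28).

(b^2 - 5b + 6)/(b - 4)

Apply the Euclidean algorithm:
  b^4 - 6b^3 + 18b^2 - 41b + 42 = (b - 1)(b^3 - 5b^2 + 11b - 28) + (2b^2 - 2b + 14)
  b^3 - 5b^2 + 11b - 28 = ((1/2)b - 2)(2b^2 - 2b + 14) + (0)
Last nonzero remainder: 2b^2 - 2b + 14. Dividing through by 2 gives the monic gcd b^2 - b + 7.
Cancel b^2 - b + 7 from numerator and denominator to get the reduced form.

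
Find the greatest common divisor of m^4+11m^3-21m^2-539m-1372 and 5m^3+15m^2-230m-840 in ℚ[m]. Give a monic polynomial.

Repeated division with remainder:
  m^4+11m^3-21m^2-539m-1372 = ((1/5)m+8/5)(5m^3+15m^2-230m-840) + (m^2-3m-28)
  5m^3+15m^2-230m-840 = (5m+30)(m^2-3m-28) + (0)
The last nonzero remainder m^2-3m-28 is already monic.

m^2-3m-28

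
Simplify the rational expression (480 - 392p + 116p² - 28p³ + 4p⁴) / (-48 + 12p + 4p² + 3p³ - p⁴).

Euclidean algorithm in ℚ[p]:
  4p⁴ - 28p³ + 116p² - 392p + 480 = (-4)(-p⁴ + 3p³ + 4p² + 12p - 48) + (-16p³ + 132p² - 344p + 288)
  -p⁴ + 3p³ + 4p² + 12p - 48 = ((1/16)p + 21/64)(-16p³ + 132p² - 344p + 288) + (-(285/16)p² + (855/8)p - 285/2)
  -16p³ + 132p² - 344p + 288 = ((256/285)p - 192/95)(-(285/16)p² + (855/8)p - 285/2) + (0)
Last nonzero remainder: -(285/16)p² + (855/8)p - 285/2. Dividing through by -285/16 gives the monic gcd p² - 6p + 8.
Cancel p² - 6p + 8 from numerator and denominator to get the reduced form.

(-60 + 4p - 4p²)/(6 + 3p + p²)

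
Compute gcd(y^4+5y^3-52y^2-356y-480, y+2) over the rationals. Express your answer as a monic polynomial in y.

Apply the Euclidean algorithm:
  y^4+5y^3-52y^2-356y-480 = (y^3+3y^2-58y-240)(y+2) + (0)
The last nonzero remainder y+2 is already monic.

y+2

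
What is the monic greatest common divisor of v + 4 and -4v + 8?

1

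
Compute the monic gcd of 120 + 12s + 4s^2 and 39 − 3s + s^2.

Euclidean algorithm in ℚ[s]:
  4s^2 + 12s + 120 = (4)(s^2 − 3s + 39) + (24s − 36)
  s^2 − 3s + 39 = ((1/24)s − 1/16)(24s − 36) + (147/4)
  24s − 36 = ((32/49)s − 48/49)(147/4) + (0)
The last nonzero remainder is the constant 147/4, so the polynomials are coprime and gcd = 1.

1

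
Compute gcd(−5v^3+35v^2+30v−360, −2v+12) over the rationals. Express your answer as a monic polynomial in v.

v−6

Euclidean algorithm in ℚ[v]:
  −5v^3+35v^2+30v−360 = ((5/2)v^2−(5/2)v−30)(−2v+12) + (0)
Last nonzero remainder: −2v+12. Dividing through by −2 gives the monic gcd v−6.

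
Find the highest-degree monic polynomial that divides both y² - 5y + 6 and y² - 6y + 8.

y - 2

Repeated division with remainder:
  y² - 5y + 6 = (y² - 6y + 8) + (y - 2)
  y² - 6y + 8 = (y - 4)(y - 2) + (0)
The last nonzero remainder y - 2 is already monic.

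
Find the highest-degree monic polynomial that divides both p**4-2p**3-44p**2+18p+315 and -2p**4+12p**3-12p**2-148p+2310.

p**2-2p-35

Repeated division with remainder:
  p**4-2p**3-44p**2+18p+315 = (-1/2)(-2p**4+12p**3-12p**2-148p+2310) + (4p**3-50p**2-56p+1470)
  -2p**4+12p**3-12p**2-148p+2310 = (-(1/2)p-13/4)(4p**3-50p**2-56p+1470) + (-(405/2)p**2+405p+14175/2)
  4p**3-50p**2-56p+1470 = (-(8/405)p+28/135)(-(405/2)p**2+405p+14175/2) + (0)
Last nonzero remainder: -(405/2)p**2+405p+14175/2. Dividing through by -405/2 gives the monic gcd p**2-2p-35.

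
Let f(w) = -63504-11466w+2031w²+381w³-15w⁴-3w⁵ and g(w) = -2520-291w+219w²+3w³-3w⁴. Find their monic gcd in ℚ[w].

-56+w+w²

By polynomial division,
  -3w⁵-15w⁴+381w³+2031w²-11466w-63504 = (w+6)(-3w⁴+3w³+219w²-291w-2520) + (144w³+1008w²-7200w-48384)
  -3w⁴+3w³+219w²-291w-2520 = (-(1/48)w+1/6)(144w³+1008w²-7200w-48384) + (-99w²-99w+5544)
  144w³+1008w²-7200w-48384 = (-(16/11)w-96/11)(-99w²-99w+5544) + (0)
Last nonzero remainder: -99w²-99w+5544. Dividing through by -99 gives the monic gcd w²+w-56.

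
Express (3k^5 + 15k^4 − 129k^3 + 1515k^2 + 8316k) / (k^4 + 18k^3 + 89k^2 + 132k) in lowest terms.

Euclidean algorithm in ℚ[k]:
  3k^5 + 15k^4 − 129k^3 + 1515k^2 + 8316k = (3k − 39)(k^4 + 18k^3 + 89k^2 + 132k) + (306k^3 + 4590k^2 + 13464k)
  k^4 + 18k^3 + 89k^2 + 132k = ((1/306)k + 1/102)(306k^3 + 4590k^2 + 13464k) + (0)
Last nonzero remainder: 306k^3 + 4590k^2 + 13464k. Dividing through by 306 gives the monic gcd k^3 + 15k^2 + 44k.
Cancel k^3 + 15k^2 + 44k from numerator and denominator to get the reduced form.

(3k^2 − 30k + 189)/(k + 3)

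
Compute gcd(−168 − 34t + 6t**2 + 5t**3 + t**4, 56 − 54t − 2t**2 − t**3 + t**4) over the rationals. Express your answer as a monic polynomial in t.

Repeated division with remainder:
  t**4 + 5t**3 + 6t**2 − 34t − 168 = (t**4 − t**3 − 2t**2 − 54t + 56) + (6t**3 + 8t**2 + 20t − 224)
  t**4 − t**3 − 2t**2 − 54t + 56 = ((1/6)t − 7/18)(6t**3 + 8t**2 + 20t − 224) + (−(20/9)t**2 − (80/9)t − 280/9)
  6t**3 + 8t**2 + 20t − 224 = (−(27/10)t + 36/5)(−(20/9)t**2 − (80/9)t − 280/9) + (0)
Last nonzero remainder: −(20/9)t**2 − (80/9)t − 280/9. Dividing through by −20/9 gives the monic gcd t**2 + 4t + 14.

14 + 4t + t**2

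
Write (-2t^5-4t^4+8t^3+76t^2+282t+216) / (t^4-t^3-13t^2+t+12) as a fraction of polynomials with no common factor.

Repeated division with remainder:
  -2t^5-4t^4+8t^3+76t^2+282t+216 = (-2t-6)(t^4-t^3-13t^2+t+12) + (-24t^3+312t+288)
  t^4-t^3-13t^2+t+12 = (-(1/24)t+1/24)(-24t^3+312t+288) + (0)
Last nonzero remainder: -24t^3+312t+288. Dividing through by -24 gives the monic gcd t^3-13t-12.
Cancel t^3-13t-12 from numerator and denominator to get the reduced form.

(-2t^2-4t-18)/(t-1)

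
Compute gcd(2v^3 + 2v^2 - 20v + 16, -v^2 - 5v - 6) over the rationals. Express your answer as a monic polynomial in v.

Euclidean algorithm in ℚ[v]:
  2v^3 + 2v^2 - 20v + 16 = (-2v + 8)(-v^2 - 5v - 6) + (8v + 64)
  -v^2 - 5v - 6 = (-(1/8)v + 3/8)(8v + 64) + (-30)
  8v + 64 = (-(4/15)v - 32/15)(-30) + (0)
The last nonzero remainder is the constant -30, so the polynomials are coprime and gcd = 1.

1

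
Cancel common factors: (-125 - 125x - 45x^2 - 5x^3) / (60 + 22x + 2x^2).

Repeated division with remainder:
  -5x^3 - 45x^2 - 125x - 125 = (-(5/2)x + 5)(2x^2 + 22x + 60) + (-85x - 425)
  2x^2 + 22x + 60 = (-(2/85)x - 12/85)(-85x - 425) + (0)
Last nonzero remainder: -85x - 425. Dividing through by -85 gives the monic gcd x + 5.
Cancel x + 5 from numerator and denominator to get the reduced form.

(-25 - 20x - 5x^2)/(12 + 2x)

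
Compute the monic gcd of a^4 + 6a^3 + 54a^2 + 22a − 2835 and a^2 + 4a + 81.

Euclidean algorithm in ℚ[a]:
  a^4 + 6a^3 + 54a^2 + 22a − 2835 = (a^2 + 2a − 35)(a^2 + 4a + 81) + (0)
The last nonzero remainder a^2 + 4a + 81 is already monic.

a^2 + 4a + 81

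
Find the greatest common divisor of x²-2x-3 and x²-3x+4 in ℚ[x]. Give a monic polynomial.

1

By polynomial division,
  x²-2x-3 = (x²-3x+4) + (x-7)
  x²-3x+4 = (x+4)(x-7) + (32)
  x-7 = ((1/32)x-7/32)(32) + (0)
The last nonzero remainder is the constant 32, so the polynomials are coprime and gcd = 1.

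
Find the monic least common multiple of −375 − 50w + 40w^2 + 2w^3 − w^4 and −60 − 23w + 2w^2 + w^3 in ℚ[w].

1500 + 575w − 110w^2 − 48w^3 + 2w^4 + w^5

By polynomial division,
  −w^4 + 2w^3 + 40w^2 − 50w − 375 = (−w + 4)(w^3 + 2w^2 − 23w − 60) + (9w^2 − 18w − 135)
  w^3 + 2w^2 − 23w − 60 = ((1/9)w + 4/9)(9w^2 − 18w − 135) + (0)
Last nonzero remainder: 9w^2 − 18w − 135. Dividing through by 9 gives the monic gcd w^2 − 2w − 15.
Then lcm(f, g) = f·g / gcd(f, g); expanding and making the result monic gives the answer.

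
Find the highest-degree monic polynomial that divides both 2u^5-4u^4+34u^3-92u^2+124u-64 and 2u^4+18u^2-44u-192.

Repeated division with remainder:
  2u^5-4u^4+34u^3-92u^2+124u-64 = (u-2)(2u^4+18u^2-44u-192) + (16u^3-12u^2+228u-448)
  2u^4+18u^2-44u-192 = ((1/8)u+3/32)(16u^3-12u^2+228u-448) + (-(75/8)u^2-(75/8)u-150)
  16u^3-12u^2+228u-448 = (-(128/75)u+224/75)(-(75/8)u^2-(75/8)u-150) + (0)
Last nonzero remainder: -(75/8)u^2-(75/8)u-150. Dividing through by -75/8 gives the monic gcd u^2+u+16.

u^2+u+16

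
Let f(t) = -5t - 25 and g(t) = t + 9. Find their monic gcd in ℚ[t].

1

By polynomial division,
  -5t - 25 = (-5)(t + 9) + (20)
  t + 9 = ((1/20)t + 9/20)(20) + (0)
The last nonzero remainder is the constant 20, so the polynomials are coprime and gcd = 1.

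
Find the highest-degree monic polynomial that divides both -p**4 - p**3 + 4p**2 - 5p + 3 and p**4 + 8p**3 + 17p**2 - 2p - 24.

p**2 + 2p - 3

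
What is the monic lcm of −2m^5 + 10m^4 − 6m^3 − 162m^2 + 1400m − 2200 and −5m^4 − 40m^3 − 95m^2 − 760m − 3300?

m^6 + m^5 − 27m^4 + 99m^3 − 214m^2 − 3100m + 6600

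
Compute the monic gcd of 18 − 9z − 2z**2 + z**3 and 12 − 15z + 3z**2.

Apply the Euclidean algorithm:
  z**3 − 2z**2 − 9z + 18 = ((1/3)z + 1)(3z**2 − 15z + 12) + (2z + 6)
  3z**2 − 15z + 12 = ((3/2)z − 12)(2z + 6) + (84)
  2z + 6 = ((1/42)z + 1/14)(84) + (0)
The last nonzero remainder is the constant 84, so the polynomials are coprime and gcd = 1.

1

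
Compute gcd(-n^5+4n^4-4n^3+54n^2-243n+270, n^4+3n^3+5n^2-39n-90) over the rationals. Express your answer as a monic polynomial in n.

n^3+n^2+3n-45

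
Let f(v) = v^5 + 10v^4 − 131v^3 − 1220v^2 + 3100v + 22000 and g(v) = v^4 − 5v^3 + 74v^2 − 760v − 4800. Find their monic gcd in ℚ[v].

v^2 − 6v − 40

Apply the Euclidean algorithm:
  v^5 + 10v^4 − 131v^3 − 1220v^2 + 3100v + 22000 = (v + 15)(v^4 − 5v^3 + 74v^2 − 760v − 4800) + (−130v^3 − 1570v^2 + 19300v + 94000)
  v^4 − 5v^3 + 74v^2 − 760v − 4800 = (−(1/130)v + 111/845)(−130v^3 − 1570v^2 + 19300v + 94000) + ((72450/169)v^2 − (434700/169)v − 2898000/169)
  −130v^3 − 1570v^2 + 19300v + 94000 = (−(2197/7245)v − 7943/1449)((72450/169)v^2 − (434700/169)v − 2898000/169) + (0)
Last nonzero remainder: (72450/169)v^2 − (434700/169)v − 2898000/169. Dividing through by 72450/169 gives the monic gcd v^2 − 6v − 40.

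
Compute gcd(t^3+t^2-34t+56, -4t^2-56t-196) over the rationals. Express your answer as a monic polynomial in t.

Apply the Euclidean algorithm:
  t^3+t^2-34t+56 = (-(1/4)t+13/4)(-4t^2-56t-196) + (99t+693)
  -4t^2-56t-196 = (-(4/99)t-28/99)(99t+693) + (0)
Last nonzero remainder: 99t+693. Dividing through by 99 gives the monic gcd t+7.

t+7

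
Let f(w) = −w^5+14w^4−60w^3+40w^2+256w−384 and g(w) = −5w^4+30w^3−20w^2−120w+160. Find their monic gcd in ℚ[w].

w^3−4w^2−4w+16

Apply the Euclidean algorithm:
  −w^5+14w^4−60w^3+40w^2+256w−384 = ((1/5)w−8/5)(−5w^4+30w^3−20w^2−120w+160) + (−8w^3+32w^2+32w−128)
  −5w^4+30w^3−20w^2−120w+160 = ((5/8)w−5/4)(−8w^3+32w^2+32w−128) + (0)
Last nonzero remainder: −8w^3+32w^2+32w−128. Dividing through by −8 gives the monic gcd w^3−4w^2−4w+16.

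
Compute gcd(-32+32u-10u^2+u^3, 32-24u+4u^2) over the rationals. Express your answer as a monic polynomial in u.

8-6u+u^2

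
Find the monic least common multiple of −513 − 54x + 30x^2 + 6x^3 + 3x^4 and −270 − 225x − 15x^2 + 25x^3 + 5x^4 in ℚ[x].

Repeated division with remainder:
  3x^4 + 6x^3 + 30x^2 − 54x − 513 = (3/5)(5x^4 + 25x^3 − 15x^2 − 225x − 270) + (−9x^3 + 39x^2 + 81x − 351)
  5x^4 + 25x^3 − 15x^2 − 225x − 270 = (−(5/9)x − 140/27)(−9x^3 + 39x^2 + 81x − 351) + ((2090/9)x^2 − 2090)
  −9x^3 + 39x^2 + 81x − 351 = (−(81/2090)x + 351/2090)((2090/9)x^2 − 2090) + (0)
Last nonzero remainder: (2090/9)x^2 − 2090. Dividing through by 2090/9 gives the monic gcd x^2 − 9.
Then lcm(f, g) = f·g / gcd(f, g); expanding and making the result monic gives the answer.

−1026 − 963x − 201x^2 + 44x^3 + 26x^4 + 7x^5 + x^6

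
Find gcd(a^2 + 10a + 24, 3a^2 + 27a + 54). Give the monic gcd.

Euclidean algorithm in ℚ[a]:
  a^2 + 10a + 24 = (1/3)(3a^2 + 27a + 54) + (a + 6)
  3a^2 + 27a + 54 = (3a + 9)(a + 6) + (0)
The last nonzero remainder a + 6 is already monic.

a + 6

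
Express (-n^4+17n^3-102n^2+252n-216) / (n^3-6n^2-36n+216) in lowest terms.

Apply the Euclidean algorithm:
  -n^4+17n^3-102n^2+252n-216 = (-n+11)(n^3-6n^2-36n+216) + (-72n^2+864n-2592)
  n^3-6n^2-36n+216 = (-(1/72)n-1/12)(-72n^2+864n-2592) + (0)
Last nonzero remainder: -72n^2+864n-2592. Dividing through by -72 gives the monic gcd n^2-12n+36.
Cancel n^2-12n+36 from numerator and denominator to get the reduced form.

(-n^2+5n-6)/(n+6)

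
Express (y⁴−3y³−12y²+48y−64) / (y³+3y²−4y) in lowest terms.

Apply the Euclidean algorithm:
  y⁴−3y³−12y²+48y−64 = (y−6)(y³+3y²−4y) + (10y²+24y−64)
  y³+3y²−4y = ((1/10)y+3/50)(10y²+24y−64) + ((24/25)y+96/25)
  10y²+24y−64 = ((125/12)y−50/3)((24/25)y+96/25) + (0)
Last nonzero remainder: (24/25)y+96/25. Dividing through by 24/25 gives the monic gcd y+4.
Cancel y+4 from numerator and denominator to get the reduced form.

(y³−7y²+16y−16)/(y²−y)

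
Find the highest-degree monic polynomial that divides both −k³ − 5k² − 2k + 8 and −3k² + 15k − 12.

k − 1

Apply the Euclidean algorithm:
  −k³ − 5k² − 2k + 8 = ((1/3)k + 10/3)(−3k² + 15k − 12) + (−48k + 48)
  −3k² + 15k − 12 = ((1/16)k − 1/4)(−48k + 48) + (0)
Last nonzero remainder: −48k + 48. Dividing through by −48 gives the monic gcd k − 1.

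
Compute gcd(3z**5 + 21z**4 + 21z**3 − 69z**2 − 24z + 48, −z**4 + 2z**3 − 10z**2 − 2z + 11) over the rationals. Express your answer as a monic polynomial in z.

z**2 − 1

Apply the Euclidean algorithm:
  3z**5 + 21z**4 + 21z**3 − 69z**2 − 24z + 48 = (−3z − 27)(−z**4 + 2z**3 − 10z**2 − 2z + 11) + (45z**3 − 345z**2 − 45z + 345)
  −z**4 + 2z**3 − 10z**2 − 2z + 11 = (−(1/45)z − 17/135)(45z**3 − 345z**2 − 45z + 345) + (−(490/9)z**2 + 490/9)
  45z**3 − 345z**2 − 45z + 345 = (−(81/98)z + 621/98)(−(490/9)z**2 + 490/9) + (0)
Last nonzero remainder: −(490/9)z**2 + 490/9. Dividing through by −490/9 gives the monic gcd z**2 − 1.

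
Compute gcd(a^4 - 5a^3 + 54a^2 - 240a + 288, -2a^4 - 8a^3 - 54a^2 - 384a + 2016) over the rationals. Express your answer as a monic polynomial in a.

a^3 - 3a^2 + 48a - 144

By polynomial division,
  a^4 - 5a^3 + 54a^2 - 240a + 288 = (-1/2)(-2a^4 - 8a^3 - 54a^2 - 384a + 2016) + (-9a^3 + 27a^2 - 432a + 1296)
  -2a^4 - 8a^3 - 54a^2 - 384a + 2016 = ((2/9)a + 14/9)(-9a^3 + 27a^2 - 432a + 1296) + (0)
Last nonzero remainder: -9a^3 + 27a^2 - 432a + 1296. Dividing through by -9 gives the monic gcd a^3 - 3a^2 + 48a - 144.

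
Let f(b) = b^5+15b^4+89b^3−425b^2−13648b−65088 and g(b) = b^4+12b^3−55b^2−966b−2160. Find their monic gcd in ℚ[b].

By polynomial division,
  b^5+15b^4+89b^3−425b^2−13648b−65088 = (b+3)(b^4+12b^3−55b^2−966b−2160) + (108b^3+706b^2−8590b−58608)
  b^4+12b^3−55b^2−966b−2160 = ((1/108)b+295/5832)(108b^3+706b^2−8590b−58608) + (−(32585/2916)b^2+(32585/2916)b+65170/81)
  108b^3+706b^2−8590b−58608 = (−(314928/32585)b−2373624/32585)(−(32585/2916)b^2+(32585/2916)b+65170/81) + (0)
Last nonzero remainder: −(32585/2916)b^2+(32585/2916)b+65170/81. Dividing through by −32585/2916 gives the monic gcd b^2−b−72.

b^2−b−72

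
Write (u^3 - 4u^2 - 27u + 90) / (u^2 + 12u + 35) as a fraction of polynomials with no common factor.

Euclidean algorithm in ℚ[u]:
  u^3 - 4u^2 - 27u + 90 = (u - 16)(u^2 + 12u + 35) + (130u + 650)
  u^2 + 12u + 35 = ((1/130)u + 7/130)(130u + 650) + (0)
Last nonzero remainder: 130u + 650. Dividing through by 130 gives the monic gcd u + 5.
Cancel u + 5 from numerator and denominator to get the reduced form.

(u^2 - 9u + 18)/(u + 7)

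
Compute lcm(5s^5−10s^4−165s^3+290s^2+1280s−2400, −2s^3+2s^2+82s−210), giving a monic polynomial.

Repeated division with remainder:
  5s^5−10s^4−165s^3+290s^2+1280s−2400 = (−(5/2)s^2+(5/2)s−35/2)(−2s^3+2s^2+82s−210) + (−405s^2+3240s−6075)
  −2s^3+2s^2+82s−210 = ((2/405)s+14/405)(−405s^2+3240s−6075) + (0)
Last nonzero remainder: −405s^2+3240s−6075. Dividing through by −405 gives the monic gcd s^2−8s+15.
Then lcm(f, g) = f·g / gcd(f, g); expanding and making the result monic gives the answer.

s^6+5s^5−47s^4−173s^3+662s^2+1312s−3360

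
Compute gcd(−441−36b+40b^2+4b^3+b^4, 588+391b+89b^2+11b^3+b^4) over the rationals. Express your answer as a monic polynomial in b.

147+61b+7b^2+b^3

By polynomial division,
  b^4+4b^3+40b^2−36b−441 = (b^4+11b^3+89b^2+391b+588) + (−7b^3−49b^2−427b−1029)
  b^4+11b^3+89b^2+391b+588 = (−(1/7)b−4/7)(−7b^3−49b^2−427b−1029) + (0)
Last nonzero remainder: −7b^3−49b^2−427b−1029. Dividing through by −7 gives the monic gcd b^3+7b^2+61b+147.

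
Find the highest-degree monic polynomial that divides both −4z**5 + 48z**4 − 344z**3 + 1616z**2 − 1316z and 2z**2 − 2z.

z**2 − z

Apply the Euclidean algorithm:
  −4z**5 + 48z**4 − 344z**3 + 1616z**2 − 1316z = (−2z**3 + 22z**2 − 150z + 658)(2z**2 − 2z) + (0)
Last nonzero remainder: 2z**2 − 2z. Dividing through by 2 gives the monic gcd z**2 − z.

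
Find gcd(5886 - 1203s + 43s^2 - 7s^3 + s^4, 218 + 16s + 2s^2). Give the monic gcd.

109 + 8s + s^2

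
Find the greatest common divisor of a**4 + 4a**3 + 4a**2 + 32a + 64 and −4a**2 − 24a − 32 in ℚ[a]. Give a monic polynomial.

a**2 + 6a + 8

Euclidean algorithm in ℚ[a]:
  a**4 + 4a**3 + 4a**2 + 32a + 64 = (−(1/4)a**2 + (1/2)a − 2)(−4a**2 − 24a − 32) + (0)
Last nonzero remainder: −4a**2 − 24a − 32. Dividing through by −4 gives the monic gcd a**2 + 6a + 8.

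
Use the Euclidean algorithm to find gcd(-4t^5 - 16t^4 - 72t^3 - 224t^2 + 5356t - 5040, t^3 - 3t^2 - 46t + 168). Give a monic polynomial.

t^2 + 3t - 28

Repeated division with remainder:
  -4t^5 - 16t^4 - 72t^3 - 224t^2 + 5356t - 5040 = (-4t^2 - 28t - 340)(t^3 - 3t^2 - 46t + 168) + (-1860t^2 - 5580t + 52080)
  t^3 - 3t^2 - 46t + 168 = (-(1/1860)t + 1/310)(-1860t^2 - 5580t + 52080) + (0)
Last nonzero remainder: -1860t^2 - 5580t + 52080. Dividing through by -1860 gives the monic gcd t^2 + 3t - 28.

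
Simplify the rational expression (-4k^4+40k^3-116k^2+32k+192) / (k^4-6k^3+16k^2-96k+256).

Apply the Euclidean algorithm:
  -4k^4+40k^3-116k^2+32k+192 = (-4)(k^4-6k^3+16k^2-96k+256) + (16k^3-52k^2-352k+1216)
  k^4-6k^3+16k^2-96k+256 = ((1/16)k-11/64)(16k^3-52k^2-352k+1216) + ((465/16)k^2-(465/2)k+465)
  16k^3-52k^2-352k+1216 = ((256/465)k+1216/465)((465/16)k^2-(465/2)k+465) + (0)
Last nonzero remainder: (465/16)k^2-(465/2)k+465. Dividing through by 465/16 gives the monic gcd k^2-8k+16.
Cancel k^2-8k+16 from numerator and denominator to get the reduced form.

(-4k^2+8k+12)/(k^2+2k+16)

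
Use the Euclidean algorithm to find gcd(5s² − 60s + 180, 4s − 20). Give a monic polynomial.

By polynomial division,
  5s² − 60s + 180 = ((5/4)s − 35/4)(4s − 20) + (5)
  4s − 20 = ((4/5)s − 4)(5) + (0)
The last nonzero remainder is the constant 5, so the polynomials are coprime and gcd = 1.

1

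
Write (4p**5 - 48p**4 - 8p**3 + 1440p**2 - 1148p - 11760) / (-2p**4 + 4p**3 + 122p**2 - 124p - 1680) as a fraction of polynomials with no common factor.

(-2p**2 + 8p + 42)/(p + 6)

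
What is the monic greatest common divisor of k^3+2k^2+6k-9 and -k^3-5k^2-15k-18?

k^2+3k+9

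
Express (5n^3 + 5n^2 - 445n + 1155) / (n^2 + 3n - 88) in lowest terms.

Repeated division with remainder:
  5n^3 + 5n^2 - 445n + 1155 = (5n - 10)(n^2 + 3n - 88) + (25n + 275)
  n^2 + 3n - 88 = ((1/25)n - 8/25)(25n + 275) + (0)
Last nonzero remainder: 25n + 275. Dividing through by 25 gives the monic gcd n + 11.
Cancel n + 11 from numerator and denominator to get the reduced form.

(5n^2 - 50n + 105)/(n - 8)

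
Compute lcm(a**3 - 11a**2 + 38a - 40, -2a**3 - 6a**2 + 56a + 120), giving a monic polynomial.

a**5 - 3a**4 - 38a**3 + 132a**2 + 136a - 480

By polynomial division,
  a**3 - 11a**2 + 38a - 40 = (-1/2)(-2a**3 - 6a**2 + 56a + 120) + (-14a**2 + 66a + 20)
  -2a**3 - 6a**2 + 56a + 120 = ((1/7)a + 54/49)(-14a**2 + 66a + 20) + (-(960/49)a + 4800/49)
  -14a**2 + 66a + 20 = ((343/480)a + 49/240)(-(960/49)a + 4800/49) + (0)
Last nonzero remainder: -(960/49)a + 4800/49. Dividing through by -960/49 gives the monic gcd a - 5.
Then lcm(f, g) = f·g / gcd(f, g); expanding and making the result monic gives the answer.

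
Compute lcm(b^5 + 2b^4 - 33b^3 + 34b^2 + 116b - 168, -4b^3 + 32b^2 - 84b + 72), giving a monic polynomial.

b^6 - b^5 - 39b^4 + 133b^3 + 14b^2 - 516b + 504

Apply the Euclidean algorithm:
  b^5 + 2b^4 - 33b^3 + 34b^2 + 116b - 168 = (-(1/4)b^2 - (5/2)b - 13/2)(-4b^3 + 32b^2 - 84b + 72) + (50b^2 - 250b + 300)
  -4b^3 + 32b^2 - 84b + 72 = (-(2/25)b + 6/25)(50b^2 - 250b + 300) + (0)
Last nonzero remainder: 50b^2 - 250b + 300. Dividing through by 50 gives the monic gcd b^2 - 5b + 6.
Then lcm(f, g) = f·g / gcd(f, g); expanding and making the result monic gives the answer.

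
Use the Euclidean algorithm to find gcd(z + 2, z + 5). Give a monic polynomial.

1

By polynomial division,
  z + 2 = (z + 5) + (-3)
  z + 5 = (-(1/3)z - 5/3)(-3) + (0)
The last nonzero remainder is the constant -3, so the polynomials are coprime and gcd = 1.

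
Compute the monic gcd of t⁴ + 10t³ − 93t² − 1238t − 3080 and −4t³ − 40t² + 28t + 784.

t + 7

Repeated division with remainder:
  t⁴ + 10t³ − 93t² − 1238t − 3080 = (−(1/4)t)(−4t³ − 40t² + 28t + 784) + (−86t² − 1042t − 3080)
  −4t³ − 40t² + 28t + 784 = ((2/43)t − 182/1849)(−86t² − 1042t − 3080) + ((127008/1849)t + 889056/1849)
  −86t² − 1042t − 3080 = (−(79507/63504)t − 101695/15876)((127008/1849)t + 889056/1849) + (0)
Last nonzero remainder: (127008/1849)t + 889056/1849. Dividing through by 127008/1849 gives the monic gcd t + 7.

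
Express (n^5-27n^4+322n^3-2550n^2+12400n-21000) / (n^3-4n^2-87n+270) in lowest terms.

(n^3-14n^2+110n-700)/(n+9)

By polynomial division,
  n^5-27n^4+322n^3-2550n^2+12400n-21000 = (n^2-23n+317)(n^3-4n^2-87n+270) + (-3553n^2+46189n-106590)
  n^3-4n^2-87n+270 = (-(1/3553)n-9/3553)(-3553n^2+46189n-106590) + (0)
Last nonzero remainder: -3553n^2+46189n-106590. Dividing through by -3553 gives the monic gcd n^2-13n+30.
Cancel n^2-13n+30 from numerator and denominator to get the reduced form.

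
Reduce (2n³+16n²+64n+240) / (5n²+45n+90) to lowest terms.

(2n²+4n+40)/(5n+15)

Apply the Euclidean algorithm:
  2n³+16n²+64n+240 = ((2/5)n-2/5)(5n²+45n+90) + (46n+276)
  5n²+45n+90 = ((5/46)n+15/46)(46n+276) + (0)
Last nonzero remainder: 46n+276. Dividing through by 46 gives the monic gcd n+6.
Cancel n+6 from numerator and denominator to get the reduced form.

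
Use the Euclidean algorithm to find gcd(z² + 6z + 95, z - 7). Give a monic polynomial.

1

By polynomial division,
  z² + 6z + 95 = (z + 13)(z - 7) + (186)
  z - 7 = ((1/186)z - 7/186)(186) + (0)
The last nonzero remainder is the constant 186, so the polynomials are coprime and gcd = 1.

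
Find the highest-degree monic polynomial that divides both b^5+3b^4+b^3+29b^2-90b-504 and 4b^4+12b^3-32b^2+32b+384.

b^2+7b+12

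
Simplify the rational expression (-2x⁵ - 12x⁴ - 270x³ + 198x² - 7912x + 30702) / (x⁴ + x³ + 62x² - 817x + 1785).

(-2x² - 86)/(x - 5)

Repeated division with remainder:
  -2x⁵ - 12x⁴ - 270x³ + 198x² - 7912x + 30702 = (-2x - 10)(x⁴ + x³ + 62x² - 817x + 1785) + (-136x³ - 816x² - 12512x + 48552)
  x⁴ + x³ + 62x² - 817x + 1785 = (-(1/136)x + 5/136)(-136x³ - 816x² - 12512x + 48552) + (0)
Last nonzero remainder: -136x³ - 816x² - 12512x + 48552. Dividing through by -136 gives the monic gcd x³ + 6x² + 92x - 357.
Cancel x³ + 6x² + 92x - 357 from numerator and denominator to get the reduced form.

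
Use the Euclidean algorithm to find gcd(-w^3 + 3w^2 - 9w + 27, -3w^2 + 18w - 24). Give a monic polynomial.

1

Apply the Euclidean algorithm:
  -w^3 + 3w^2 - 9w + 27 = ((1/3)w + 1)(-3w^2 + 18w - 24) + (-19w + 51)
  -3w^2 + 18w - 24 = ((3/19)w - 189/361)(-19w + 51) + (975/361)
  -19w + 51 = (-(6859/975)w + 6137/325)(975/361) + (0)
The last nonzero remainder is the constant 975/361, so the polynomials are coprime and gcd = 1.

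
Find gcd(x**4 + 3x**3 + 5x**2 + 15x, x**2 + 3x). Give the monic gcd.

By polynomial division,
  x**4 + 3x**3 + 5x**2 + 15x = (x**2 + 5)(x**2 + 3x) + (0)
The last nonzero remainder x**2 + 3x is already monic.

x**2 + 3x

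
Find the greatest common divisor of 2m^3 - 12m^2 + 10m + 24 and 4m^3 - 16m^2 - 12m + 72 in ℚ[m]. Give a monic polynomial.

Apply the Euclidean algorithm:
  2m^3 - 12m^2 + 10m + 24 = (1/2)(4m^3 - 16m^2 - 12m + 72) + (-4m^2 + 16m - 12)
  4m^3 - 16m^2 - 12m + 72 = (-m)(-4m^2 + 16m - 12) + (-24m + 72)
  -4m^2 + 16m - 12 = ((1/6)m - 1/6)(-24m + 72) + (0)
Last nonzero remainder: -24m + 72. Dividing through by -24 gives the monic gcd m - 3.

m - 3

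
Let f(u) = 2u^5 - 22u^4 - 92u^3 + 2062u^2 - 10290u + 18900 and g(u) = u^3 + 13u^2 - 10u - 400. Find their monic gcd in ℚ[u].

u^2 + 5u - 50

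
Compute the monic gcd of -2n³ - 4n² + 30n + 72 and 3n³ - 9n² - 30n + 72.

n² - n - 12

Repeated division with remainder:
  -2n³ - 4n² + 30n + 72 = (-2/3)(3n³ - 9n² - 30n + 72) + (-10n² + 10n + 120)
  3n³ - 9n² - 30n + 72 = (-(3/10)n + 3/5)(-10n² + 10n + 120) + (0)
Last nonzero remainder: -10n² + 10n + 120. Dividing through by -10 gives the monic gcd n² - n - 12.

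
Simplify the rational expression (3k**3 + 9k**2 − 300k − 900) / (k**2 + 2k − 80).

Euclidean algorithm in ℚ[k]:
  3k**3 + 9k**2 − 300k − 900 = (3k + 3)(k**2 + 2k − 80) + (−66k − 660)
  k**2 + 2k − 80 = (−(1/66)k + 4/33)(−66k − 660) + (0)
Last nonzero remainder: −66k − 660. Dividing through by −66 gives the monic gcd k + 10.
Cancel k + 10 from numerator and denominator to get the reduced form.

(3k**2 − 21k − 90)/(k − 8)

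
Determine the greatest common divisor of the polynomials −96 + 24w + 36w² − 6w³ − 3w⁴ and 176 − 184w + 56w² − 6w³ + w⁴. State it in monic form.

4 − 4w + w²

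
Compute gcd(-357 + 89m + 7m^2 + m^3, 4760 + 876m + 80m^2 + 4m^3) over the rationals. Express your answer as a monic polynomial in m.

By polynomial division,
  m^3 + 7m^2 + 89m - 357 = (1/4)(4m^3 + 80m^2 + 876m + 4760) + (-13m^2 - 130m - 1547)
  4m^3 + 80m^2 + 876m + 4760 = (-(4/13)m - 40/13)(-13m^2 - 130m - 1547) + (0)
Last nonzero remainder: -13m^2 - 130m - 1547. Dividing through by -13 gives the monic gcd m^2 + 10m + 119.

119 + 10m + m^2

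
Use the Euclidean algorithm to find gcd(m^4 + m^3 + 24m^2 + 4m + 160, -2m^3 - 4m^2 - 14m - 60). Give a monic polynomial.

Apply the Euclidean algorithm:
  m^4 + m^3 + 24m^2 + 4m + 160 = (-(1/2)m + 1/2)(-2m^3 - 4m^2 - 14m - 60) + (19m^2 - 19m + 190)
  -2m^3 - 4m^2 - 14m - 60 = (-(2/19)m - 6/19)(19m^2 - 19m + 190) + (0)
Last nonzero remainder: 19m^2 - 19m + 190. Dividing through by 19 gives the monic gcd m^2 - m + 10.

m^2 - m + 10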